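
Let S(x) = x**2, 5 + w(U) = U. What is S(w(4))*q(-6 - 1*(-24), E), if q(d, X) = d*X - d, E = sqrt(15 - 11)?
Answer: 18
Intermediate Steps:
w(U) = -5 + U
E = 2 (E = sqrt(4) = 2)
q(d, X) = -d + X*d (q(d, X) = X*d - d = -d + X*d)
S(w(4))*q(-6 - 1*(-24), E) = (-5 + 4)**2*((-6 - 1*(-24))*(-1 + 2)) = (-1)**2*((-6 + 24)*1) = 1*(18*1) = 1*18 = 18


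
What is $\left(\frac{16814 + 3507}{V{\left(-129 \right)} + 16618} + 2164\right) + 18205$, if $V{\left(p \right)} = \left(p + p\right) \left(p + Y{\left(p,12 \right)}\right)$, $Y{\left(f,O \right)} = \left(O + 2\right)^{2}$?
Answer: $\frac{13586171}{668} \approx 20339.0$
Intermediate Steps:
$Y{\left(f,O \right)} = \left(2 + O\right)^{2}$
$V{\left(p \right)} = 2 p \left(196 + p\right)$ ($V{\left(p \right)} = \left(p + p\right) \left(p + \left(2 + 12\right)^{2}\right) = 2 p \left(p + 14^{2}\right) = 2 p \left(p + 196\right) = 2 p \left(196 + p\right)$)
$\left(\frac{16814 + 3507}{V{\left(-129 \right)} + 16618} + 2164\right) + 18205 = \left(\frac{16814 + 3507}{2 \left(-129\right) \left(196 - 129\right) + 16618} + 2164\right) + 18205 = \left(\frac{20321}{2 \left(-129\right) 67 + 16618} + 2164\right) + 18205 = \left(\frac{20321}{-17286 + 16618} + 2164\right) + 18205 = \left(\frac{20321}{-668} + 2164\right) + 18205 = \left(20321 \left(- \frac{1}{668}\right) + 2164\right) + 18205 = \left(- \frac{20321}{668} + 2164\right) + 18205 = \frac{1425231}{668} + 18205 = \frac{13586171}{668}$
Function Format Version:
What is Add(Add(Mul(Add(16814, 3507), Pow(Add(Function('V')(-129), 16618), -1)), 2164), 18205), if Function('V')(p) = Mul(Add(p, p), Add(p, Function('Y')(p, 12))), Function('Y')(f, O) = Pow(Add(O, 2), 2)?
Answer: Rational(13586171, 668) ≈ 20339.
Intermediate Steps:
Function('Y')(f, O) = Pow(Add(2, O), 2)
Function('V')(p) = Mul(2, p, Add(196, p)) (Function('V')(p) = Mul(Add(p, p), Add(p, Pow(Add(2, 12), 2))) = Mul(Mul(2, p), Add(p, Pow(14, 2))) = Mul(Mul(2, p), Add(p, 196)) = Mul(Mul(2, p), Add(196, p)) = Mul(2, p, Add(196, p)))
Add(Add(Mul(Add(16814, 3507), Pow(Add(Function('V')(-129), 16618), -1)), 2164), 18205) = Add(Add(Mul(Add(16814, 3507), Pow(Add(Mul(2, -129, Add(196, -129)), 16618), -1)), 2164), 18205) = Add(Add(Mul(20321, Pow(Add(Mul(2, -129, 67), 16618), -1)), 2164), 18205) = Add(Add(Mul(20321, Pow(Add(-17286, 16618), -1)), 2164), 18205) = Add(Add(Mul(20321, Pow(-668, -1)), 2164), 18205) = Add(Add(Mul(20321, Rational(-1, 668)), 2164), 18205) = Add(Add(Rational(-20321, 668), 2164), 18205) = Add(Rational(1425231, 668), 18205) = Rational(13586171, 668)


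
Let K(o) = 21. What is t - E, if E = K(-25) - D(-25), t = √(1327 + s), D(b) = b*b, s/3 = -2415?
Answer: 604 + I*√5918 ≈ 604.0 + 76.929*I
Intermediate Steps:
s = -7245 (s = 3*(-2415) = -7245)
D(b) = b²
t = I*√5918 (t = √(1327 - 7245) = √(-5918) = I*√5918 ≈ 76.929*I)
E = -604 (E = 21 - 1*(-25)² = 21 - 1*625 = 21 - 625 = -604)
t - E = I*√5918 - 1*(-604) = I*√5918 + 604 = 604 + I*√5918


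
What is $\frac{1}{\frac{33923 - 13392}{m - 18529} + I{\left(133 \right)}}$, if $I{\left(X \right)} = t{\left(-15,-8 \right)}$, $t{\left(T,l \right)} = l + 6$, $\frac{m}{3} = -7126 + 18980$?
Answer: $- \frac{17033}{13535} \approx -1.2584$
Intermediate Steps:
$m = 35562$ ($m = 3 \left(-7126 + 18980\right) = 3 \cdot 11854 = 35562$)
$t{\left(T,l \right)} = 6 + l$
$I{\left(X \right)} = -2$ ($I{\left(X \right)} = 6 - 8 = -2$)
$\frac{1}{\frac{33923 - 13392}{m - 18529} + I{\left(133 \right)}} = \frac{1}{\frac{33923 - 13392}{35562 - 18529} - 2} = \frac{1}{\frac{20531}{17033} - 2} = \frac{1}{- \frac{13535}{17033}} = - \frac{17033}{13535}$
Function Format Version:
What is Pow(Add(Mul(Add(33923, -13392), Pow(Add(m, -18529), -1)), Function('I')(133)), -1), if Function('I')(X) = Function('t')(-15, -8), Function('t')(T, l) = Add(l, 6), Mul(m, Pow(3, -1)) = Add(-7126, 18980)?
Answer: Rational(-17033, 13535) ≈ -1.2584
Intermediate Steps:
m = 35562 (m = Mul(3, Add(-7126, 18980)) = Mul(3, 11854) = 35562)
Function('t')(T, l) = Add(6, l)
Function('I')(X) = -2 (Function('I')(X) = Add(6, -8) = -2)
Pow(Add(Mul(Add(33923, -13392), Pow(Add(m, -18529), -1)), Function('I')(133)), -1) = Pow(Add(Mul(Add(33923, -13392), Pow(Add(35562, -18529), -1)), -2), -1) = Pow(Add(Mul(20531, Pow(17033, -1)), -2), -1) = Pow(Add(Mul(20531, Rational(1, 17033)), -2), -1) = Pow(Add(Rational(20531, 17033), -2), -1) = Pow(Rational(-13535, 17033), -1) = Rational(-17033, 13535)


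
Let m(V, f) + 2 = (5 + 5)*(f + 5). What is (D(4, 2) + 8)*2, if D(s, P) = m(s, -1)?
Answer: 92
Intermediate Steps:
m(V, f) = 48 + 10*f (m(V, f) = -2 + (5 + 5)*(f + 5) = -2 + 10*(5 + f) = -2 + (50 + 10*f) = 48 + 10*f)
D(s, P) = 38 (D(s, P) = 48 + 10*(-1) = 48 - 10 = 38)
(D(4, 2) + 8)*2 = (38 + 8)*2 = 46*2 = 92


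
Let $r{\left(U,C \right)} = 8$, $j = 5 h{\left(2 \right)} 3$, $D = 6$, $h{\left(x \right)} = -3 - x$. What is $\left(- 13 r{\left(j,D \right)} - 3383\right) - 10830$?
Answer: $-14317$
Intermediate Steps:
$j = -75$ ($j = 5 \left(-3 - 2\right) 3 = 5 \left(-5\right) 3 = \left(-25\right) 3 = -75$)
$\left(- 13 r{\left(j,D \right)} - 3383\right) - 10830 = \left(\left(-13\right) 8 - 3383\right) - 10830 = \left(-104 - 3383\right) - 10830 = -3487 - 10830 = -14317$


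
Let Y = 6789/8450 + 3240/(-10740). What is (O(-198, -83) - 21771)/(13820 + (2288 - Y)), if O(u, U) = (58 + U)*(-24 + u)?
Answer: -24535073550/24363396469 ≈ -1.0070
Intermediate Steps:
O(u, U) = (-24 + u)*(58 + U)
Y = 758931/1512550 (Y = 6789*(1/8450) + 3240*(-1/10740) = 6789/8450 - 54/179 = 758931/1512550 ≈ 0.50176)
(O(-198, -83) - 21771)/(13820 + (2288 - Y)) = ((-1392 - 24*(-83) + 58*(-198) - 83*(-198)) - 21771)/(13820 + (2288 - 1*758931/1512550)) = ((-1392 + 1992 - 11484 + 16434) - 21771)/(13820 + (2288 - 758931/1512550)) = (5550 - 21771)/(13820 + 3459955469/1512550) = -16221/24363396469/1512550 = -16221*1512550/24363396469 = -24535073550/24363396469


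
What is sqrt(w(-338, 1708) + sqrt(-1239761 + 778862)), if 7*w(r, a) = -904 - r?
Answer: sqrt(-3962 + 147*I*sqrt(51211))/7 ≈ 17.361 + 19.552*I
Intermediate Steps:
w(r, a) = -904/7 - r/7 (w(r, a) = (-904 - r)/7 = -904/7 - r/7)
sqrt(w(-338, 1708) + sqrt(-1239761 + 778862)) = sqrt((-904/7 - 1/7*(-338)) + sqrt(-1239761 + 778862)) = sqrt((-904/7 + 338/7) + sqrt(-460899)) = sqrt(-566/7 + 3*I*sqrt(51211))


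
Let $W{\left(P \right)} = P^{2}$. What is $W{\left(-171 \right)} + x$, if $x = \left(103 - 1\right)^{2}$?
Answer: $39645$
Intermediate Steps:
$x = 10404$ ($x = 102^{2} = 10404$)
$W{\left(-171 \right)} + x = \left(-171\right)^{2} + 10404 = 29241 + 10404 = 39645$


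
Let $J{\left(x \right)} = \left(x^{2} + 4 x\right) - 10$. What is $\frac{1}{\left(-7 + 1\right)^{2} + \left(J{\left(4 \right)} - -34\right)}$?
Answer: $\frac{1}{92} \approx 0.01087$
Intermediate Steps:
$J{\left(x \right)} = -10 + x^{2} + 4 x$
$\frac{1}{\left(-7 + 1\right)^{2} + \left(J{\left(4 \right)} - -34\right)} = \frac{1}{\left(-7 + 1\right)^{2} + \left(\left(-10 + 4^{2} + 4 \cdot 4\right) - -34\right)} = \frac{1}{\left(-6\right)^{2} + \left(\left(-10 + 16 + 16\right) + 34\right)} = \frac{1}{36 + \left(22 + 34\right)} = \frac{1}{36 + 56} = \frac{1}{92}$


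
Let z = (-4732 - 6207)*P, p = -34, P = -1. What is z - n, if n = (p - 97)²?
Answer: -6222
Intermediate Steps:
n = 17161 (n = (-34 - 97)² = (-131)² = 17161)
z = 10939 (z = (-4732 - 6207)*(-1) = -10939*(-1) = 10939)
z - n = 10939 - 1*17161 = 10939 - 17161 = -6222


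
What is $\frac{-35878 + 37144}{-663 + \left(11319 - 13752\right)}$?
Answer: $- \frac{211}{516} \approx -0.40891$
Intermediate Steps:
$\frac{-35878 + 37144}{-663 + \left(11319 - 13752\right)} = \frac{1266}{-663 + \left(11319 - 13752\right)} = \frac{1266}{-663 - 2433} = \frac{1266}{-3096} = 1266 \left(- \frac{1}{3096}\right) = - \frac{211}{516}$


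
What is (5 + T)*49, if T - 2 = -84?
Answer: -3773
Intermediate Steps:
T = -82 (T = 2 - 84 = -82)
(5 + T)*49 = (5 - 82)*49 = -77*49 = -3773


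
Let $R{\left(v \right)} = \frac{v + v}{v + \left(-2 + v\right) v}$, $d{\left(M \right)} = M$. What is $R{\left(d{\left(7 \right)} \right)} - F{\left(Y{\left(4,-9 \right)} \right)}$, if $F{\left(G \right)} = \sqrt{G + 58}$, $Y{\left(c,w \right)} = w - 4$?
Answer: $\frac{1}{3} - 3 \sqrt{5} \approx -6.3749$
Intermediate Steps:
$Y{\left(c,w \right)} = -4 + w$ ($Y{\left(c,w \right)} = w - 4 = -4 + w$)
$R{\left(v \right)} = \frac{2 v}{v + v \left(-2 + v\right)}$
$F{\left(G \right)} = \sqrt{58 + G}$
$R{\left(d{\left(7 \right)} \right)} - F{\left(Y{\left(4,-9 \right)} \right)} = \frac{2}{-1 + 7} - \sqrt{58 - 13} = \frac{2}{6} - \sqrt{58 - 13} = 2 \cdot \frac{1}{6} - \sqrt{45} = \frac{1}{3} - 3 \sqrt{5}$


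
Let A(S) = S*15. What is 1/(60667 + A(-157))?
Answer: 1/58312 ≈ 1.7149e-5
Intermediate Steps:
A(S) = 15*S
1/(60667 + A(-157)) = 1/(60667 + 15*(-157)) = 1/(60667 - 2355) = 1/58312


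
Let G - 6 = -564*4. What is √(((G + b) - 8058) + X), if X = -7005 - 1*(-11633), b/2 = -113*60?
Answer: 2*I*√4810 ≈ 138.71*I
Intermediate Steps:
b = -13560 (b = 2*(-113*60) = 2*(-6780) = -13560)
G = -2250 (G = 6 - 564*4 = 6 - 2256 = -2250)
X = 4628 (X = -7005 + 11633 = 4628)
√(((G + b) - 8058) + X) = √(((-2250 - 13560) - 8058) + 4628) = √((-15810 - 8058) + 4628) = √(-23868 + 4628) = √(-19240) = 2*I*√4810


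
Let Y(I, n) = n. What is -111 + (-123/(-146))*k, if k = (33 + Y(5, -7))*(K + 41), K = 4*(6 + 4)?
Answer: 121416/73 ≈ 1663.2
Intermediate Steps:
K = 40 (K = 4*10 = 40)
k = 2106 (k = (33 - 7)*(40 + 41) = 26*81 = 2106)
-111 + (-123/(-146))*k = -111 - 123/(-146)*2106 = -111 - 123*(-1/146)*2106 = -111 + (123/146)*2106 = -111 + 129519/73 = 121416/73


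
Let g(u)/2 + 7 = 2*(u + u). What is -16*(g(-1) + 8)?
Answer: 224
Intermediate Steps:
g(u) = -14 + 8*u (g(u) = -14 + 2*(2*(u + u)) = -14 + 2*(2*(2*u)) = -14 + 2*(4*u) = -14 + 8*u)
-16*(g(-1) + 8) = -16*((-14 + 8*(-1)) + 8) = -16*((-14 - 8) + 8) = -16*(-22 + 8) = -16*(-14) = 224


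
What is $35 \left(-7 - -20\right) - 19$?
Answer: $436$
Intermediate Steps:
$35 \left(-7 - -20\right) - 19 = 35 \left(-7 + 20\right) - 19 = 35 \cdot 13 - 19 = 455 - 19 = 436$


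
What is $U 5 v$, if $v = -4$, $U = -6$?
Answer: $120$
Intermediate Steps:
$U 5 v = \left(-6\right) 5 \left(-4\right) = \left(-30\right) \left(-4\right) = 120$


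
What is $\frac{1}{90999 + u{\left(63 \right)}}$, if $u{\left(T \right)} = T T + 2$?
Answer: $\frac{1}{94970} \approx 1.053 \cdot 10^{-5}$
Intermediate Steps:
$u{\left(T \right)} = 2 + T^{2}$ ($u{\left(T \right)} = T^{2} + 2 = 2 + T^{2}$)
$\frac{1}{90999 + u{\left(63 \right)}} = \frac{1}{90999 + \left(2 + 63^{2}\right)} = \frac{1}{90999 + \left(2 + 3969\right)} = \frac{1}{90999 + 3971} = \frac{1}{94970}$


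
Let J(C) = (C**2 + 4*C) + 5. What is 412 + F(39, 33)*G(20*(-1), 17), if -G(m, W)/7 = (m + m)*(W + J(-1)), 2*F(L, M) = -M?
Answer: -87368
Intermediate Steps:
F(L, M) = -M/2 (F(L, M) = (-M)/2 = -M/2)
J(C) = 5 + C**2 + 4*C
G(m, W) = -14*m*(2 + W) (G(m, W) = -7*(m + m)*(W + (5 + (-1)**2 + 4*(-1))) = -7*2*m*(W + (5 + 1 - 4)) = -7*2*m*(W + 2) = -7*2*m*(2 + W) = -14*m*(2 + W))
412 + F(39, 33)*G(20*(-1), 17) = 412 + (-1/2*33)*(-14*20*(-1)*(2 + 17)) = 412 - (-231)*(-20)*19 = 412 - 33/2*5320 = 412 - 87780 = -87368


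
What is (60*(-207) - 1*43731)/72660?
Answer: -18717/24220 ≈ -0.77279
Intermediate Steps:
(60*(-207) - 1*43731)/72660 = (-12420 - 43731)*(1/72660) = -56151*1/72660 = -18717/24220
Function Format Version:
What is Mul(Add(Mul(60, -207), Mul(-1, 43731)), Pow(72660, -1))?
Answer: Rational(-18717, 24220) ≈ -0.77279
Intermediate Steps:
Mul(Add(Mul(60, -207), Mul(-1, 43731)), Pow(72660, -1)) = Mul(Add(-12420, -43731), Rational(1, 72660)) = Mul(-56151, Rational(1, 72660)) = Rational(-18717, 24220)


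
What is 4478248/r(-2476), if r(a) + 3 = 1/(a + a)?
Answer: -22176284096/14857 ≈ -1.4926e+6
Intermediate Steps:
r(a) = -3 + 1/(2*a) (r(a) = -3 + 1/(a + a) = -3 + 1/(2*a))
4478248/r(-2476) = 4478248/(-3 + (½)/(-2476)) = 4478248/(-3 + (½)*(-1/2476)) = 4478248/(-3 - 1/4952) = 4478248/(-14857/4952) = 4478248*(-4952/14857) = -22176284096/14857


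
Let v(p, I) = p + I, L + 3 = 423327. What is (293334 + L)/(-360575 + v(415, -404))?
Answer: -119443/60094 ≈ -1.9876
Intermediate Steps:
L = 423324 (L = -3 + 423327 = 423324)
v(p, I) = I + p
(293334 + L)/(-360575 + v(415, -404)) = (293334 + 423324)/(-360575 + (-404 + 415)) = 716658/(-360575 + 11) = 716658/(-360564) = 716658*(-1/360564) = -119443/60094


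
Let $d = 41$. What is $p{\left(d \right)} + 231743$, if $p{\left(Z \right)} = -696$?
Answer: $231047$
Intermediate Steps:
$p{\left(d \right)} + 231743 = -696 + 231743 = 231047$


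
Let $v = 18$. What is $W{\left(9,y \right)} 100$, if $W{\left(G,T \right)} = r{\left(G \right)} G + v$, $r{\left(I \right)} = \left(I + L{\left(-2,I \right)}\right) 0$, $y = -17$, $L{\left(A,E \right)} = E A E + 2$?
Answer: $1800$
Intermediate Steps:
$L{\left(A,E \right)} = 2 + A E^{2}$ ($L{\left(A,E \right)} = A E E + 2 = A E^{2} + 2 = 2 + A E^{2}$)
$r{\left(I \right)} = 0$ ($r{\left(I \right)} = \left(I - \left(-2 + 2 I^{2}\right)\right) 0 = \left(2 + I - 2 I^{2}\right) 0 = 0$)
$W{\left(G,T \right)} = 18$ ($W{\left(G,T \right)} = 0 G + 18 = 0 + 18 = 18$)
$W{\left(9,y \right)} 100 = 18 \cdot 100 = 1800$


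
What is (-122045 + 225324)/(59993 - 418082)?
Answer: -103279/358089 ≈ -0.28842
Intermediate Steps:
(-122045 + 225324)/(59993 - 418082) = 103279/(-358089) = 103279*(-1/358089) = -103279/358089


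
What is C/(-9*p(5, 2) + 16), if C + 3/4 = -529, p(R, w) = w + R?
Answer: 2119/188 ≈ 11.271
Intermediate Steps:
p(R, w) = R + w
C = -2119/4 (C = -¾ - 529 = -2119/4 ≈ -529.75)
C/(-9*p(5, 2) + 16) = -2119/(4*(-9*(5 + 2) + 16)) = -2119/(4*(-9*7 + 16)) = -2119/(4*(-63 + 16)) = -2119/4/(-47) = -2119/4*(-1/47) = 2119/188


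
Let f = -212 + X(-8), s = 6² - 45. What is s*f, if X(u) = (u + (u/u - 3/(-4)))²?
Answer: 24903/16 ≈ 1556.4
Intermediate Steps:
X(u) = (7/4 + u)² (X(u) = (u + (1 - 3*(-¼)))² = (u + (1 + ¾))² = (u + 7/4)² = (7/4 + u)²)
s = -9 (s = 36 - 45 = -9)
f = -2767/16 (f = -212 + (7 + 4*(-8))²/16 = -212 + (7 - 32)²/16 = -212 + (1/16)*(-25)² = -212 + (1/16)*625 = -212 + 625/16 = -2767/16 ≈ -172.94)
s*f = -9*(-2767/16) = 24903/16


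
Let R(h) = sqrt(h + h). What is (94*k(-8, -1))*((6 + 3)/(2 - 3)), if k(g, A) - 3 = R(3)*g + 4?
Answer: -5922 + 6768*sqrt(6) ≈ 10656.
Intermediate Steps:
R(h) = sqrt(2)*sqrt(h) (R(h) = sqrt(2*h) = sqrt(2)*sqrt(h))
k(g, A) = 7 + g*sqrt(6) (k(g, A) = 3 + ((sqrt(2)*sqrt(3))*g + 4) = 3 + (sqrt(6)*g + 4) = 3 + (g*sqrt(6) + 4) = 3 + (4 + g*sqrt(6)) = 7 + g*sqrt(6))
(94*k(-8, -1))*((6 + 3)/(2 - 3)) = (94*(7 - 8*sqrt(6)))*((6 + 3)/(2 - 3)) = (658 - 752*sqrt(6))*(9/(-1)) = (658 - 752*sqrt(6))*(-1*9) = (658 - 752*sqrt(6))*(-9) = -5922 + 6768*sqrt(6)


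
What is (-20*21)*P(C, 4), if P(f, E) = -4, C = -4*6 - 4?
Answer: 1680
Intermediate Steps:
C = -28 (C = -24 - 4 = -28)
(-20*21)*P(C, 4) = -20*21*(-4) = -420*(-4) = 1680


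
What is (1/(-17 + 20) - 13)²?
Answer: 1444/9 ≈ 160.44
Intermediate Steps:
(1/(-17 + 20) - 13)² = (1/3 - 13)² = (⅓ - 13)² = (-38/3)² = 1444/9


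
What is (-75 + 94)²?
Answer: 361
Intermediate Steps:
(-75 + 94)² = 19² = 361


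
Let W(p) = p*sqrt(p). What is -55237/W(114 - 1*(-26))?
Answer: -7891*sqrt(35)/1400 ≈ -33.346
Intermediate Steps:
W(p) = p**(3/2)
-55237/W(114 - 1*(-26)) = -55237/(114 - 1*(-26))**(3/2) = -55237/(114 + 26)**(3/2) = -55237*sqrt(35)/9800 = -7891*sqrt(35)/1400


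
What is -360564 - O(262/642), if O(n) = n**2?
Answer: -37152892285/103041 ≈ -3.6056e+5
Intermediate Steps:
-360564 - O(262/642) = -360564 - (262/642)**2 = -360564 - (262*(1/642))**2 = -360564 - (131/321)**2 = -360564 - 1*17161/103041 = -360564 - 17161/103041 = -37152892285/103041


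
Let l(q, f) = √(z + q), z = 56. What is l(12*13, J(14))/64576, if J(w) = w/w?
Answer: √53/32288 ≈ 0.00022547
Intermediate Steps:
J(w) = 1
l(q, f) = √(56 + q)
l(12*13, J(14))/64576 = √(56 + 12*13)/64576 = √(56 + 156)*(1/64576) = √212*(1/64576) = (2*√53)*(1/64576) = √53/32288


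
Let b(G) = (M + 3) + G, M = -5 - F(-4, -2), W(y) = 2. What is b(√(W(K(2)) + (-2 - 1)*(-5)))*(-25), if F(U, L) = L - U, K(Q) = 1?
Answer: 100 - 25*√17 ≈ -3.0776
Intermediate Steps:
M = -7 (M = -5 - (-2 - 1*(-4)) = -5 - (-2 + 4) = -5 - 1*2 = -5 - 2 = -7)
b(G) = -4 + G (b(G) = (-7 + 3) + G = -4 + G)
b(√(W(K(2)) + (-2 - 1)*(-5)))*(-25) = (-4 + √(2 + (-2 - 1)*(-5)))*(-25) = (-4 + √(2 - 3*(-5)))*(-25) = (-4 + √(2 + 15))*(-25) = (-4 + √17)*(-25) = 100 - 25*√17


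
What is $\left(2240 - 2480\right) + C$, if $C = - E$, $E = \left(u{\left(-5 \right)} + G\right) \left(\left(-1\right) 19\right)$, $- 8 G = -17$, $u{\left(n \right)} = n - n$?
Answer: $- \frac{1597}{8} \approx -199.63$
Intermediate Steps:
$u{\left(n \right)} = 0$
$G = \frac{17}{8}$ ($G = \left(- \frac{1}{8}\right) \left(-17\right) = \frac{17}{8} \approx 2.125$)
$E = - \frac{323}{8}$ ($E = \left(0 + \frac{17}{8}\right) \left(\left(-1\right) 19\right) = \frac{17}{8} \left(-19\right) = - \frac{323}{8} \approx -40.375$)
$C = \frac{323}{8}$ ($C = \left(-1\right) \left(- \frac{323}{8}\right) = \frac{323}{8} \approx 40.375$)
$\left(2240 - 2480\right) + C = \left(2240 - 2480\right) + \frac{323}{8} = -240 + \frac{323}{8} = - \frac{1597}{8}$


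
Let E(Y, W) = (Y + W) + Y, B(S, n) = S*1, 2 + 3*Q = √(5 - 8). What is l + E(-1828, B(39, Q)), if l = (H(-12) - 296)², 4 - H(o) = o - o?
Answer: 81647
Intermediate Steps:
H(o) = 4 (H(o) = 4 - (o - o) = 4 - 1*0 = 4 + 0 = 4)
Q = -⅔ + I*√3/3 (Q = -⅔ + √(5 - 8)/3 = -⅔ + √(-3)/3 = -⅔ + (I*√3)/3 = -⅔ + I*√3/3 ≈ -0.66667 + 0.57735*I)
B(S, n) = S
E(Y, W) = W + 2*Y (E(Y, W) = (W + Y) + Y = W + 2*Y)
l = 85264 (l = (4 - 296)² = (-292)² = 85264)
l + E(-1828, B(39, Q)) = 85264 + (39 + 2*(-1828)) = 85264 + (39 - 3656) = 85264 - 3617 = 81647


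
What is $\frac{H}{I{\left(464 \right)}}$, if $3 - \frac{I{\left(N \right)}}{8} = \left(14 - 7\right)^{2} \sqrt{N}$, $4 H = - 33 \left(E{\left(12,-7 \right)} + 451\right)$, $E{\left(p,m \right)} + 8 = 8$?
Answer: $\frac{44649}{35649760} + \frac{729267 \sqrt{29}}{8912440} \approx 0.4419$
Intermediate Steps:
$E{\left(p,m \right)} = 0$ ($E{\left(p,m \right)} = -8 + 8 = 0$)
$H = - \frac{14883}{4}$ ($H = \frac{\left(-33\right) \left(0 + 451\right)}{4} = \frac{\left(-33\right) 451}{4} = \frac{1}{4} \left(-14883\right) = - \frac{14883}{4} \approx -3720.8$)
$I{\left(N \right)} = 24 - 392 \sqrt{N}$ ($I{\left(N \right)} = 24 - 8 \left(14 - 7\right)^{2} \sqrt{N} = 24 - 8 \cdot 7^{2} \sqrt{N} = 24 - 8 \cdot 49 \sqrt{N} = 24 - 392 \sqrt{N}$)
$\frac{H}{I{\left(464 \right)}} = - \frac{14883}{4 \left(24 - 392 \sqrt{464}\right)} = - \frac{14883}{4 \left(24 - 392 \cdot 4 \sqrt{29}\right)} = - \frac{14883}{4 \left(24 - 1568 \sqrt{29}\right)}$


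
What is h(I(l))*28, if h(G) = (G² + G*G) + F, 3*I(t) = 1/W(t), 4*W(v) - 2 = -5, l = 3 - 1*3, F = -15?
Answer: -33124/81 ≈ -408.94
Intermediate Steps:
l = 0 (l = 3 - 3 = 0)
W(v) = -¾ (W(v) = ½ + (¼)*(-5) = ½ - 5/4 = -¾)
I(t) = -4/9 (I(t) = 1/(3*(-¾)) = (⅓)*(-4/3) = -4/9)
h(G) = -15 + 2*G² (h(G) = (G² + G*G) - 15 = (G² + G²) - 15 = 2*G² - 15 = -15 + 2*G²)
h(I(l))*28 = (-15 + 2*(-4/9)²)*28 = (-15 + 2*(16/81))*28 = (-15 + 32/81)*28 = -1183/81*28 = -33124/81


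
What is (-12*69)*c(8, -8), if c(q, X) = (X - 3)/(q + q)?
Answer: 2277/4 ≈ 569.25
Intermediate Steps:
c(q, X) = (-3 + X)/(2*q) (c(q, X) = (-3 + X)/((2*q)) = (-3 + X)*(1/(2*q)) = (-3 + X)/(2*q))
(-12*69)*c(8, -8) = (-12*69)*((½)*(-3 - 8)/8) = -414*(-11)/8 = -828*(-11/16) = 2277/4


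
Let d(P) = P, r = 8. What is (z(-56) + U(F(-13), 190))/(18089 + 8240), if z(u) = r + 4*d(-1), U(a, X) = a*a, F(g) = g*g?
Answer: 28565/26329 ≈ 1.0849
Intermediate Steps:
F(g) = g²
U(a, X) = a²
z(u) = 4 (z(u) = 8 + 4*(-1) = 8 - 4 = 4)
(z(-56) + U(F(-13), 190))/(18089 + 8240) = (4 + ((-13)²)²)/(18089 + 8240) = (4 + 169²)/26329 = (4 + 28561)*(1/26329) = 28565*(1/26329) = 28565/26329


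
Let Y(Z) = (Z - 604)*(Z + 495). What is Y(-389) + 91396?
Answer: -13862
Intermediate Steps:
Y(Z) = (-604 + Z)*(495 + Z)
Y(-389) + 91396 = (-298980 + (-389)**2 - 109*(-389)) + 91396 = (-298980 + 151321 + 42401) + 91396 = -105258 + 91396 = -13862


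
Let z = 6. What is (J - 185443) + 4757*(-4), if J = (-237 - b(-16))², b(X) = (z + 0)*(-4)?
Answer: -159102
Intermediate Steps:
b(X) = -24 (b(X) = (6 + 0)*(-4) = 6*(-4) = -24)
J = 45369 (J = (-237 - 1*(-24))² = (-237 + 24)² = (-213)² = 45369)
(J - 185443) + 4757*(-4) = (45369 - 185443) + 4757*(-4) = -140074 - 19028 = -159102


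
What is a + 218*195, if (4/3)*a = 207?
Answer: 170661/4 ≈ 42665.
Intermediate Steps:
a = 621/4 (a = (¾)*207 = 621/4 ≈ 155.25)
a + 218*195 = 621/4 + 218*195 = 621/4 + 42510 = 170661/4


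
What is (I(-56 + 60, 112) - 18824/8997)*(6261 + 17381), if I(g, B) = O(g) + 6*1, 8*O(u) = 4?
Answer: 937558973/8997 ≈ 1.0421e+5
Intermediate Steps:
O(u) = 1/2 (O(u) = (1/8)*4 = 1/2)
I(g, B) = 13/2 (I(g, B) = 1/2 + 6*1 = 1/2 + 6 = 13/2)
(I(-56 + 60, 112) - 18824/8997)*(6261 + 17381) = (13/2 - 18824/8997)*(6261 + 17381) = (13/2 - 18824*1/8997)*23642 = (13/2 - 18824/8997)*23642 = (79313/17994)*23642 = 937558973/8997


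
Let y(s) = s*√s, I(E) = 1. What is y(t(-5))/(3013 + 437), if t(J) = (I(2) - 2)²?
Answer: 1/3450 ≈ 0.00028986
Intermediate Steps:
t(J) = 1 (t(J) = (1 - 2)² = (-1)² = 1)
y(s) = s^(3/2)
y(t(-5))/(3013 + 437) = 1^(3/2)/(3013 + 437) = 1/3450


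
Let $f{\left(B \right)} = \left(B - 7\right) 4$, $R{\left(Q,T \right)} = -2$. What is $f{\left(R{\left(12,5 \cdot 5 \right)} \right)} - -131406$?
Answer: $131370$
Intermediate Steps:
$f{\left(B \right)} = -28 + 4 B$ ($f{\left(B \right)} = \left(-7 + B\right) 4 = -28 + 4 B$)
$f{\left(R{\left(12,5 \cdot 5 \right)} \right)} - -131406 = \left(-28 + 4 \left(-2\right)\right) - -131406 = \left(-28 - 8\right) + 131406 = -36 + 131406 = 131370$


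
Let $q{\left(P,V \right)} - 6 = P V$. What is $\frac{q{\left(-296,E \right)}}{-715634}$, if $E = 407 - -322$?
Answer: $\frac{107889}{357817} \approx 0.30152$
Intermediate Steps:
$E = 729$ ($E = 407 + 322 = 729$)
$q{\left(P,V \right)} = 6 + P V$
$\frac{q{\left(-296,E \right)}}{-715634} = \frac{6 - 215784}{-715634} = \left(6 - 215784\right) \left(- \frac{1}{715634}\right) = \left(-215778\right) \left(- \frac{1}{715634}\right) = \frac{107889}{357817}$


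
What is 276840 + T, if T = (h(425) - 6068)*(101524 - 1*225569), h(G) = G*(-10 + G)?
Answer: -21125454975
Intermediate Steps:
T = -21125731815 (T = (425*(-10 + 425) - 6068)*(101524 - 1*225569) = (425*415 - 6068)*(101524 - 225569) = (176375 - 6068)*(-124045) = 170307*(-124045) = -21125731815)
276840 + T = 276840 - 21125731815 = -21125454975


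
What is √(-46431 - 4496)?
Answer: I*√50927 ≈ 225.67*I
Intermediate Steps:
√(-46431 - 4496) = √(-50927) = I*√50927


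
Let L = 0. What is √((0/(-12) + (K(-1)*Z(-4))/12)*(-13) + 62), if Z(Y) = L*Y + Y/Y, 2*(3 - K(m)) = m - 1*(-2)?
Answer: √8538/12 ≈ 7.7001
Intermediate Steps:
K(m) = 2 - m/2 (K(m) = 3 - (m - 1*(-2))/2 = 3 - (m + 2)/2 = 3 - (2 + m)/2 = 3 + (-1 - m/2) = 2 - m/2)
Z(Y) = 1 (Z(Y) = 0*Y + Y/Y = 0 + 1 = 1)
√((0/(-12) + (K(-1)*Z(-4))/12)*(-13) + 62) = √((0/(-12) + ((2 - ½*(-1))*1)/12)*(-13) + 62) = √((0*(-1/12) + ((2 + ½)*1)*(1/12))*(-13) + 62) = √((0 + ((5/2)*1)*(1/12))*(-13) + 62) = √((0 + (5/2)*(1/12))*(-13) + 62) = √((0 + 5/24)*(-13) + 62) = √((5/24)*(-13) + 62) = √(-65/24 + 62) = √(1423/24) = √8538/12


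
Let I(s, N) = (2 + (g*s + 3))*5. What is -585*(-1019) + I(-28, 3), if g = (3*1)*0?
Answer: 596140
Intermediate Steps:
g = 0 (g = 3*0 = 0)
I(s, N) = 25 (I(s, N) = (2 + (0*s + 3))*5 = (2 + (0 + 3))*5 = (2 + 3)*5 = 5*5 = 25)
-585*(-1019) + I(-28, 3) = -585*(-1019) + 25 = 596115 + 25 = 596140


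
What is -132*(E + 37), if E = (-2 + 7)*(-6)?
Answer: -924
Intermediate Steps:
E = -30 (E = 5*(-6) = -30)
-132*(E + 37) = -132*(-30 + 37) = -132*7 = -924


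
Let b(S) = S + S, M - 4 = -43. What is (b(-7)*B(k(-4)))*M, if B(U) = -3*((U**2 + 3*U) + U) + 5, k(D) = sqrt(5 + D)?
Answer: -5460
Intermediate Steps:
M = -39 (M = 4 - 43 = -39)
b(S) = 2*S
B(U) = 5 - 12*U - 3*U**2 (B(U) = -3*(U**2 + 4*U) + 5 = (-12*U - 3*U**2) + 5 = 5 - 12*U - 3*U**2)
(b(-7)*B(k(-4)))*M = ((2*(-7))*(5 - 12*sqrt(5 - 4) - 3*(sqrt(5 - 4))**2))*(-39) = -14*(5 - 12*sqrt(1) - 3*(sqrt(1))**2)*(-39) = -14*(5 - 12*1 - 3*1**2)*(-39) = -14*(5 - 12 - 3*1)*(-39) = -14*(5 - 12 - 3)*(-39) = -14*(-10)*(-39) = 140*(-39) = -5460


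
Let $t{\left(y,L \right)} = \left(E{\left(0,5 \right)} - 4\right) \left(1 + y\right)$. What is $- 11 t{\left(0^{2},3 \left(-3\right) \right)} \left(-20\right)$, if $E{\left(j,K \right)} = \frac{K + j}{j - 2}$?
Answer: $-1430$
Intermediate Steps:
$E{\left(j,K \right)} = \frac{K + j}{-2 + j}$
$t{\left(y,L \right)} = - \frac{13}{2} - \frac{13 y}{2}$ ($t{\left(y,L \right)} = \left(\frac{5 + 0}{-2 + 0} - 4\right) \left(1 + y\right) = \left(\frac{1}{-2} \cdot 5 - 4\right) \left(1 + y\right) = \left(\left(- \frac{1}{2}\right) 5 - 4\right) \left(1 + y\right) = \left(- \frac{5}{2} - 4\right) \left(1 + y\right) = - \frac{13 \left(1 + y\right)}{2} = - \frac{13}{2} - \frac{13 y}{2}$)
$- 11 t{\left(0^{2},3 \left(-3\right) \right)} \left(-20\right) = - 11 \left(- \frac{13}{2} - \frac{13 \cdot 0^{2}}{2}\right) \left(-20\right) = - 11 \left(- \frac{13}{2} - 0\right) \left(-20\right) = - 11 \left(- \frac{13}{2} + 0\right) \left(-20\right) = \left(-11\right) \left(- \frac{13}{2}\right) \left(-20\right) = \frac{143}{2} \left(-20\right) = -1430$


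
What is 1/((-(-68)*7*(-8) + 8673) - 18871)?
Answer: -1/14006 ≈ -7.1398e-5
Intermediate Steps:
1/((-(-68)*7*(-8) + 8673) - 18871) = 1/((-17*(-28)*(-8) + 8673) - 18871) = 1/((476*(-8) + 8673) - 18871) = 1/((-3808 + 8673) - 18871) = 1/(4865 - 18871) = 1/(-14006) = -1/14006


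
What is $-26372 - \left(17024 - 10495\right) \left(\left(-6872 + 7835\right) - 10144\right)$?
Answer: $59916377$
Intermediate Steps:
$-26372 - \left(17024 - 10495\right) \left(\left(-6872 + 7835\right) - 10144\right) = -26372 - 6529 \left(963 - 10144\right) = -26372 - 6529 \left(-9181\right) = -26372 - -59942749 = -26372 + 59942749 = 59916377$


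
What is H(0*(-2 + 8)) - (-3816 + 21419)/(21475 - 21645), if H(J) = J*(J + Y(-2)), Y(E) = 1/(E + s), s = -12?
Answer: 17603/170 ≈ 103.55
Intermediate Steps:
Y(E) = 1/(-12 + E) (Y(E) = 1/(E - 12) = 1/(-12 + E))
H(J) = J*(-1/14 + J) (H(J) = J*(J + 1/(-12 - 2)) = J*(J + 1/(-14)) = J*(J - 1/14) = J*(-1/14 + J))
H(0*(-2 + 8)) - (-3816 + 21419)/(21475 - 21645) = (0*(-2 + 8))*(-1/14 + 0*(-2 + 8)) - (-3816 + 21419)/(21475 - 21645) = (0*6)*(-1/14 + 0*6) - 17603/(-170) = 0*(-1/14 + 0) - 17603*(-1)/170 = 0*(-1/14) - 1*(-17603/170) = 0 + 17603/170 = 17603/170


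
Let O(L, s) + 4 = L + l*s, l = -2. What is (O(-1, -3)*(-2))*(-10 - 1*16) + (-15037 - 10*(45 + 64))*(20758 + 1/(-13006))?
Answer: -4353943351157/13006 ≈ -3.3476e+8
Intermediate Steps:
O(L, s) = -4 + L - 2*s (O(L, s) = -4 + (L - 2*s) = -4 + L - 2*s)
(O(-1, -3)*(-2))*(-10 - 1*16) + (-15037 - 10*(45 + 64))*(20758 + 1/(-13006)) = ((-4 - 1 - 2*(-3))*(-2))*(-10 - 1*16) + (-15037 - 10*(45 + 64))*(20758 + 1/(-13006)) = ((-4 - 1 + 6)*(-2))*(-10 - 16) + (-15037 - 10*109)*(20758 - 1/13006) = (1*(-2))*(-26) + (-15037 - 1090)*(269978547/13006) = -2*(-26) - 16127*269978547/13006 = 52 - 4353944027469/13006 = -4353943351157/13006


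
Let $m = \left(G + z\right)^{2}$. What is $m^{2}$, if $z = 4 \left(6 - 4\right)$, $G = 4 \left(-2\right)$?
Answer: $0$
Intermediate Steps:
$G = -8$
$z = 8$ ($z = 4 \cdot 2 = 8$)
$m = 0$ ($m = \left(-8 + 8\right)^{2} = 0^{2} = 0$)
$m^{2} = 0^{2} = 0$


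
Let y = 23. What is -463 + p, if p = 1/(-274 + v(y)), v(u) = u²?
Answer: -118064/255 ≈ -463.00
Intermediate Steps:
p = 1/255 (p = 1/(-274 + 23²) = 1/(-274 + 529) = 1/255 ≈ 0.0039216)
-463 + p = -463 + 1/255 = -118064/255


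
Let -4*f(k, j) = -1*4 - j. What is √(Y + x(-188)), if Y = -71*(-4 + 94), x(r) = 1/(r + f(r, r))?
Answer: I*√38876786/78 ≈ 79.938*I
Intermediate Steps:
f(k, j) = 1 + j/4 (f(k, j) = -(-1*4 - j)/4 = -(-4 - j)/4 = 1 + j/4)
x(r) = 1/(1 + 5*r/4) (x(r) = 1/(r + (1 + r/4)) = 1/(1 + 5*r/4))
Y = -6390 (Y = -71*90 = -6390)
√(Y + x(-188)) = √(-6390 + 4/(4 + 5*(-188))) = √(-6390 + 4/(4 - 940)) = √(-6390 + 4/(-936)) = √(-6390 + 4*(-1/936)) = √(-6390 - 1/234) = √(-1495261/234) = I*√38876786/78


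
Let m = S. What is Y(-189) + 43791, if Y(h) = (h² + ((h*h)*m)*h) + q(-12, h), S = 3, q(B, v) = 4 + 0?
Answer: -20174291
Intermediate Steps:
q(B, v) = 4
m = 3
Y(h) = 4 + h² + 3*h³ (Y(h) = (h² + ((h*h)*3)*h) + 4 = (h² + (h²*3)*h) + 4 = (h² + (3*h²)*h) + 4 = (h² + 3*h³) + 4 = 4 + h² + 3*h³)
Y(-189) + 43791 = (4 + (-189)² + 3*(-189)³) + 43791 = (4 + 35721 + 3*(-6751269)) + 43791 = (4 + 35721 - 20253807) + 43791 = -20218082 + 43791 = -20174291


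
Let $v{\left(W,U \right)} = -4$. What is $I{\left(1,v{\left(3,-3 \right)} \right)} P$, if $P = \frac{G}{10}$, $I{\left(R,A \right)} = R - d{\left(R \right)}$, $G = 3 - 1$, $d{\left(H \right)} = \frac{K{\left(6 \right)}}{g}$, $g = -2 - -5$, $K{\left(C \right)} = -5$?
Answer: $\frac{8}{15} \approx 0.53333$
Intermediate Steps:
$g = 3$ ($g = -2 + 5 = 3$)
$d{\left(H \right)} = - \frac{5}{3}$
$G = 2$
$I{\left(R,A \right)} = \frac{5}{3} + R$ ($I{\left(R,A \right)} = R - - \frac{5}{3} = R + \frac{5}{3} = \frac{5}{3} + R$)
$P = \frac{1}{5}$ ($P = \frac{2}{10} = 2 \cdot \frac{1}{10} = \frac{1}{5} \approx 0.2$)
$I{\left(1,v{\left(3,-3 \right)} \right)} P = \left(\frac{5}{3} + 1\right) \frac{1}{5} = \frac{8}{3} \cdot \frac{1}{5} = \frac{8}{15}$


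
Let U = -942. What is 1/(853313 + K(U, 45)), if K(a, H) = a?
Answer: 1/852371 ≈ 1.1732e-6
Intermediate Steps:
1/(853313 + K(U, 45)) = 1/(853313 - 942) = 1/852371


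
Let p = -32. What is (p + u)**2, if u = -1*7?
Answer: 1521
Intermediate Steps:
u = -7
(p + u)**2 = (-32 - 7)**2 = (-39)**2 = 1521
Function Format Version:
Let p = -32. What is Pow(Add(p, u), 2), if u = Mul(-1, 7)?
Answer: 1521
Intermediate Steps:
u = -7
Pow(Add(p, u), 2) = Pow(Add(-32, -7), 2) = Pow(-39, 2) = 1521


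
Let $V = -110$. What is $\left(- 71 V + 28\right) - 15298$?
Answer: $-7460$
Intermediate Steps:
$\left(- 71 V + 28\right) - 15298 = \left(\left(-71\right) \left(-110\right) + 28\right) - 15298 = \left(7810 + 28\right) - 15298 = 7838 - 15298 = -7460$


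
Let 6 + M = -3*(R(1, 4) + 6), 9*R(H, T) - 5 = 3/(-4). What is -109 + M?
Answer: -1613/12 ≈ -134.42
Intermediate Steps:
R(H, T) = 17/36 (R(H, T) = 5/9 + (3/(-4))/9 = 5/9 + (3*(-¼))/9 = 5/9 + (⅑)*(-¾) = 5/9 - 1/12 = 17/36)
M = -305/12 (M = -6 - 3*(17/36 + 6) = -6 - 3*233/36 = -6 - 233/12 = -305/12 ≈ -25.417)
-109 + M = -109 - 305/12 = -1613/12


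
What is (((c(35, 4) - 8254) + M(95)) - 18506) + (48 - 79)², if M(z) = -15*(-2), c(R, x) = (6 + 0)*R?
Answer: -25559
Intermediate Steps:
c(R, x) = 6*R
M(z) = 30
(((c(35, 4) - 8254) + M(95)) - 18506) + (48 - 79)² = (((6*35 - 8254) + 30) - 18506) + (48 - 79)² = (((210 - 8254) + 30) - 18506) + (-31)² = ((-8044 + 30) - 18506) + 961 = (-8014 - 18506) + 961 = -26520 + 961 = -25559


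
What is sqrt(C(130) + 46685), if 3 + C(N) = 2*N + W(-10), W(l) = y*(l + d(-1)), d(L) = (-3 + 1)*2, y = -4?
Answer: 3*sqrt(5222) ≈ 216.79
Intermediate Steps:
d(L) = -4 (d(L) = -2*2 = -4)
W(l) = 16 - 4*l (W(l) = -4*(l - 4) = -4*(-4 + l) = 16 - 4*l)
C(N) = 53 + 2*N (C(N) = -3 + (2*N + (16 - 4*(-10))) = -3 + (2*N + (16 + 40)) = -3 + (2*N + 56) = -3 + (56 + 2*N) = 53 + 2*N)
sqrt(C(130) + 46685) = sqrt((53 + 2*130) + 46685) = sqrt((53 + 260) + 46685) = sqrt(313 + 46685) = sqrt(46998) = 3*sqrt(5222)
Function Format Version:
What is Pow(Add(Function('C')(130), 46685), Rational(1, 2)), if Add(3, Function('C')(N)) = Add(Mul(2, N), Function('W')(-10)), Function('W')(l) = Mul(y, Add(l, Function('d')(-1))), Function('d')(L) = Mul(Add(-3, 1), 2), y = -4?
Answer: Mul(3, Pow(5222, Rational(1, 2))) ≈ 216.79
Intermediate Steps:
Function('d')(L) = -4 (Function('d')(L) = Mul(-2, 2) = -4)
Function('W')(l) = Add(16, Mul(-4, l)) (Function('W')(l) = Mul(-4, Add(l, -4)) = Mul(-4, Add(-4, l)) = Add(16, Mul(-4, l)))
Function('C')(N) = Add(53, Mul(2, N)) (Function('C')(N) = Add(-3, Add(Mul(2, N), Add(16, Mul(-4, -10)))) = Add(-3, Add(Mul(2, N), Add(16, 40))) = Add(-3, Add(Mul(2, N), 56)) = Add(-3, Add(56, Mul(2, N))) = Add(53, Mul(2, N)))
Pow(Add(Function('C')(130), 46685), Rational(1, 2)) = Pow(Add(Add(53, Mul(2, 130)), 46685), Rational(1, 2)) = Pow(Add(Add(53, 260), 46685), Rational(1, 2)) = Pow(Add(313, 46685), Rational(1, 2)) = Pow(46998, Rational(1, 2)) = Mul(3, Pow(5222, Rational(1, 2)))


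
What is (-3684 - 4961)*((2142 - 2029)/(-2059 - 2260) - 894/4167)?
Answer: 1783363465/857013 ≈ 2080.9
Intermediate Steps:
(-3684 - 4961)*((2142 - 2029)/(-2059 - 2260) - 894/4167) = -8645*(113/(-4319) - 894*1/4167) = -8645*(113*(-1/4319) - 298/1389) = -8645*(-113/4319 - 298/1389) = -8645*(-1444019/5999091) = 1783363465/857013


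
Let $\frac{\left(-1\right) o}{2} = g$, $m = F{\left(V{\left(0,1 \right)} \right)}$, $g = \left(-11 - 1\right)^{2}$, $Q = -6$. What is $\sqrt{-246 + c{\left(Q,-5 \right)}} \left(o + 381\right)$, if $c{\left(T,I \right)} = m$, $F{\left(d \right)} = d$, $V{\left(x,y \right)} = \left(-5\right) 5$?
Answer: $93 i \sqrt{271} \approx 1531.0 i$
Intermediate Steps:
$V{\left(x,y \right)} = -25$
$g = 144$ ($g = \left(-12\right)^{2} = 144$)
$m = -25$
$c{\left(T,I \right)} = -25$
$o = -288$ ($o = \left(-2\right) 144 = -288$)
$\sqrt{-246 + c{\left(Q,-5 \right)}} \left(o + 381\right) = \sqrt{-246 - 25} \left(-288 + 381\right) = \sqrt{-271} \cdot 93 = i \sqrt{271} \cdot 93 = 93 i \sqrt{271}$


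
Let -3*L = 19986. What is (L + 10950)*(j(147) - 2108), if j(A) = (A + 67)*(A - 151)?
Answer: -12709632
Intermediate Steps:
L = -6662 (L = -⅓*19986 = -6662)
j(A) = (-151 + A)*(67 + A) (j(A) = (67 + A)*(-151 + A) = (-151 + A)*(67 + A))
(L + 10950)*(j(147) - 2108) = (-6662 + 10950)*((-10117 + 147² - 84*147) - 2108) = 4288*((-10117 + 21609 - 12348) - 2108) = 4288*(-856 - 2108) = 4288*(-2964) = -12709632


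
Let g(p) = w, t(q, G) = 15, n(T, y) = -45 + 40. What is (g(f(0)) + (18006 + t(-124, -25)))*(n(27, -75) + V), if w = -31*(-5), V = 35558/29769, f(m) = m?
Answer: -2059104512/29769 ≈ -69169.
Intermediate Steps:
n(T, y) = -5
V = 35558/29769 (V = 35558*(1/29769) = 35558/29769 ≈ 1.1945)
w = 155
g(p) = 155
(g(f(0)) + (18006 + t(-124, -25)))*(n(27, -75) + V) = (155 + (18006 + 15))*(-5 + 35558/29769) = (155 + 18021)*(-113287/29769) = 18176*(-113287/29769) = -2059104512/29769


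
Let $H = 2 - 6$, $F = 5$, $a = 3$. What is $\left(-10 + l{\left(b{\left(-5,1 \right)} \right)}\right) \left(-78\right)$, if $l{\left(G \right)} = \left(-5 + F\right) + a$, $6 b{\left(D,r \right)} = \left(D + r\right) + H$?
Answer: $546$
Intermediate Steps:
$H = -4$ ($H = 2 - 6 = -4$)
$b{\left(D,r \right)} = - \frac{2}{3} + \frac{D}{6} + \frac{r}{6}$ ($b{\left(D,r \right)} = \frac{\left(D + r\right) - 4}{6} = \frac{-4 + D + r}{6} = - \frac{2}{3} + \frac{D}{6} + \frac{r}{6}$)
$l{\left(G \right)} = 3$ ($l{\left(G \right)} = \left(-5 + 5\right) + 3 = 0 + 3 = 3$)
$\left(-10 + l{\left(b{\left(-5,1 \right)} \right)}\right) \left(-78\right) = \left(-10 + 3\right) \left(-78\right) = \left(-7\right) \left(-78\right) = 546$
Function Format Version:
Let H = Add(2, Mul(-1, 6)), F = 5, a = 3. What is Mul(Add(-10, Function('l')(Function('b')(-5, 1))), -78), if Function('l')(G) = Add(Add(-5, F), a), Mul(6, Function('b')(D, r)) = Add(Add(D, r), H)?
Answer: 546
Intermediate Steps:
H = -4 (H = Add(2, -6) = -4)
Function('b')(D, r) = Add(Rational(-2, 3), Mul(Rational(1, 6), D), Mul(Rational(1, 6), r)) (Function('b')(D, r) = Mul(Rational(1, 6), Add(Add(D, r), -4)) = Mul(Rational(1, 6), Add(-4, D, r)) = Add(Rational(-2, 3), Mul(Rational(1, 6), D), Mul(Rational(1, 6), r)))
Function('l')(G) = 3 (Function('l')(G) = Add(Add(-5, 5), 3) = Add(0, 3) = 3)
Mul(Add(-10, Function('l')(Function('b')(-5, 1))), -78) = Mul(Add(-10, 3), -78) = Mul(-7, -78) = 546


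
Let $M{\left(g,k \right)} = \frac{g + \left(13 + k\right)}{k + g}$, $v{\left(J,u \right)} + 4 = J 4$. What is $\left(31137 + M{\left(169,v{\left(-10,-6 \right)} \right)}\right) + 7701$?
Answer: $\frac{4854888}{125} \approx 38839.0$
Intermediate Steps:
$v{\left(J,u \right)} = -4 + 4 J$ ($v{\left(J,u \right)} = -4 + J 4 = -4 + 4 J$)
$M{\left(g,k \right)} = \frac{13 + g + k}{g + k}$
$\left(31137 + M{\left(169,v{\left(-10,-6 \right)} \right)}\right) + 7701 = \left(31137 + \frac{13 + 169 + \left(-4 + 4 \left(-10\right)\right)}{169 + \left(-4 + 4 \left(-10\right)\right)}\right) + 7701 = \left(31137 + \frac{13 + 169 - 44}{169 - 44}\right) + 7701 = \left(31137 + \frac{1}{125} \cdot 138\right) + 7701 = \left(31137 + \frac{138}{125}\right) + 7701 = \frac{3892263}{125} + 7701 = \frac{4854888}{125}$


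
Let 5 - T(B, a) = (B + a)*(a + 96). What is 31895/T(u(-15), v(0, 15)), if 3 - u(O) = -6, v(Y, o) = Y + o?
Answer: -31895/2659 ≈ -11.995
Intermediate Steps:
u(O) = 9 (u(O) = 3 - 1*(-6) = 3 + 6 = 9)
T(B, a) = 5 - (96 + a)*(B + a) (T(B, a) = 5 - (B + a)*(a + 96) = 5 - (B + a)*(96 + a) = 5 - (96 + a)*(B + a))
31895/T(u(-15), v(0, 15)) = 31895/(5 - (0 + 15)**2 - 96*9 - 96*(0 + 15) - 1*9*(0 + 15)) = 31895/(5 - 1*15**2 - 864 - 96*15 - 1*9*15) = 31895/(5 - 1*225 - 864 - 1440 - 135) = 31895/(5 - 225 - 864 - 1440 - 135) = 31895/(-2659) = 31895*(-1/2659) = -31895/2659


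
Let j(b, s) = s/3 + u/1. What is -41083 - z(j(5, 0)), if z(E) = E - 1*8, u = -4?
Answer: -41071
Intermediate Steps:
j(b, s) = -4 + s/3 (j(b, s) = s/3 - 4/1 = s*(1/3) - 4*1 = s/3 - 4 = -4 + s/3)
z(E) = -8 + E (z(E) = E - 8 = -8 + E)
-41083 - z(j(5, 0)) = -41083 - (-8 + (-4 + (1/3)*0)) = -41083 - (-8 + (-4 + 0)) = -41083 - (-8 - 4) = -41083 - 1*(-12) = -41083 + 12 = -41071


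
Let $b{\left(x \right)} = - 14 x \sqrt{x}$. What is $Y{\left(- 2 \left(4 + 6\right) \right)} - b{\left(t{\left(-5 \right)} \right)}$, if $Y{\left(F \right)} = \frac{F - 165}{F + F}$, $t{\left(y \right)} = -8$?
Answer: $\frac{37}{8} - 224 i \sqrt{2} \approx 4.625 - 316.78 i$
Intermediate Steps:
$b{\left(x \right)} = - 14 x^{\frac{3}{2}}$
$Y{\left(F \right)} = \frac{-165 + F}{2 F}$
$Y{\left(- 2 \left(4 + 6\right) \right)} - b{\left(t{\left(-5 \right)} \right)} = \frac{-165 - 2 \left(4 + 6\right)}{2 \left(- 2 \left(4 + 6\right)\right)} - - 14 \left(-8\right)^{\frac{3}{2}} = \frac{-165 - 20}{2 \left(\left(-2\right) 10\right)} - - 14 \left(- 16 i \sqrt{2}\right) = \frac{-165 - 20}{2 \left(-20\right)} - 224 i \sqrt{2} = \frac{1}{2} \left(- \frac{1}{20}\right) \left(-185\right) - 224 i \sqrt{2} = \frac{37}{8} - 224 i \sqrt{2}$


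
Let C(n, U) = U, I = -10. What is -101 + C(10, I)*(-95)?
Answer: 849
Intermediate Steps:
-101 + C(10, I)*(-95) = -101 - 10*(-95) = -101 + 950 = 849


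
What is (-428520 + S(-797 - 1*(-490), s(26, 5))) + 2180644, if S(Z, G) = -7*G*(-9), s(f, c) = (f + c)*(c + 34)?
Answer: 1828291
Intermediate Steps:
s(f, c) = (34 + c)*(c + f) (s(f, c) = (c + f)*(34 + c) = (34 + c)*(c + f))
S(Z, G) = 63*G
(-428520 + S(-797 - 1*(-490), s(26, 5))) + 2180644 = (-428520 + 63*(5² + 34*5 + 34*26 + 5*26)) + 2180644 = (-428520 + 63*(25 + 170 + 884 + 130)) + 2180644 = (-428520 + 63*1209) + 2180644 = (-428520 + 76167) + 2180644 = -352353 + 2180644 = 1828291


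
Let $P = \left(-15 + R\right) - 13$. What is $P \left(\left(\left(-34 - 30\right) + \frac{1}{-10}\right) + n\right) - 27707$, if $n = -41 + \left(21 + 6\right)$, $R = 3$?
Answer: $- \frac{51509}{2} \approx -25755.0$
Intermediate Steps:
$n = -14$ ($n = -41 + 27 = -14$)
$P = -25$ ($P = \left(-15 + 3\right) - 13 = -12 - 13 = -25$)
$P \left(\left(\left(-34 - 30\right) + \frac{1}{-10}\right) + n\right) - 27707 = - 25 \left(\left(\left(-34 - 30\right) + \frac{1}{-10}\right) - 14\right) - 27707 = - 25 \left(\left(-64 - \frac{1}{10}\right) - 14\right) - 27707 = - 25 \left(- \frac{641}{10} - 14\right) - 27707 = \left(-25\right) \left(- \frac{781}{10}\right) - 27707 = \frac{3905}{2} - 27707 = - \frac{51509}{2}$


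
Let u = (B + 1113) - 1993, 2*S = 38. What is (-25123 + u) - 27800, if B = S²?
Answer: -53442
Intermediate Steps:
S = 19 (S = (½)*38 = 19)
B = 361 (B = 19² = 361)
u = -519 (u = (361 + 1113) - 1993 = 1474 - 1993 = -519)
(-25123 + u) - 27800 = (-25123 - 519) - 27800 = -25642 - 27800 = -53442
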